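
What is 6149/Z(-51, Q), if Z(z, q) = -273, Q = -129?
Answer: -473/21 ≈ -22.524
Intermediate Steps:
6149/Z(-51, Q) = 6149/(-273) = 6149*(-1/273) = -473/21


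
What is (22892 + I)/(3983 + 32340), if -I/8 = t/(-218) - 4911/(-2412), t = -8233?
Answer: 70652090/113685801 ≈ 0.62147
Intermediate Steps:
I = -6976198/21909 (I = -8*(-8233/(-218) - 4911/(-2412)) = -8*(-8233*(-1/218) - 4911*(-1/2412)) = -8*(8233/218 + 1637/804) = -8*3488099/87636 = -6976198/21909 ≈ -318.42)
(22892 + I)/(3983 + 32340) = (22892 - 6976198/21909)/(3983 + 32340) = (494564630/21909)/36323 = (494564630/21909)*(1/36323) = 70652090/113685801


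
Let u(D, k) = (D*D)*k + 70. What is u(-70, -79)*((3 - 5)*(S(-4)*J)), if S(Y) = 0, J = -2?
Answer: 0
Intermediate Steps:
u(D, k) = 70 + k*D² (u(D, k) = D²*k + 70 = k*D² + 70 = 70 + k*D²)
u(-70, -79)*((3 - 5)*(S(-4)*J)) = (70 - 79*(-70)²)*((3 - 5)*(0*(-2))) = (70 - 79*4900)*(-2*0) = (70 - 387100)*0 = -387030*0 = 0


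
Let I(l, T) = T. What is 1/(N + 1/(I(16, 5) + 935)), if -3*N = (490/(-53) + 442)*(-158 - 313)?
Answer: 49820/3384894933 ≈ 1.4718e-5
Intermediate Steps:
N = 3600952/53 (N = -(490/(-53) + 442)*(-158 - 313)/3 = -(490*(-1/53) + 442)*(-471)/3 = -(-490/53 + 442)*(-471)/3 = -22936*(-471)/159 = -⅓*(-10802856/53) = 3600952/53 ≈ 67943.)
1/(N + 1/(I(16, 5) + 935)) = 1/(3600952/53 + 1/(5 + 935)) = 1/(3600952/53 + 1/940) = 1/(3384894933/49820) = 49820/3384894933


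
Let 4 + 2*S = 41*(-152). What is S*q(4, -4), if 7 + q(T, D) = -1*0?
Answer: 21826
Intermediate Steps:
S = -3118 (S = -2 + (41*(-152))/2 = -2 + (1/2)*(-6232) = -2 - 3116 = -3118)
q(T, D) = -7 (q(T, D) = -7 - 1*0 = -7 + 0 = -7)
S*q(4, -4) = -3118*(-7) = 21826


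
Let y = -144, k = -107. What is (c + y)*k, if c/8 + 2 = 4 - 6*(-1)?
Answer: 8560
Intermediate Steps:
c = 64 (c = -16 + 8*(4 - 6*(-1)) = -16 + 8*(4 + 6) = -16 + 8*10 = -16 + 80 = 64)
(c + y)*k = (64 - 144)*(-107) = -80*(-107) = 8560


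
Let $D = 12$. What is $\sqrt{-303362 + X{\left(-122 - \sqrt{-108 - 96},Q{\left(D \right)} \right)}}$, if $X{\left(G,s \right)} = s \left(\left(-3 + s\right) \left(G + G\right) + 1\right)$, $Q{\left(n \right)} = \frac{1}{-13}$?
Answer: $\frac{\sqrt{-51277951 - 160 i \sqrt{51}}}{13} \approx 0.0061371 - 550.84 i$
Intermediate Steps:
$Q{\left(n \right)} = - \frac{1}{13}$
$X{\left(G,s \right)} = s \left(1 + 2 G \left(-3 + s\right)\right)$ ($X{\left(G,s \right)} = s \left(\left(-3 + s\right) 2 G + 1\right) = s \left(2 G \left(-3 + s\right) + 1\right) = s \left(1 + 2 G \left(-3 + s\right)\right)$)
$\sqrt{-303362 + X{\left(-122 - \sqrt{-108 - 96},Q{\left(D \right)} \right)}} = \sqrt{-303362 - \frac{1 - 6 \left(-122 - \sqrt{-108 - 96}\right) + 2 \left(-122 - \sqrt{-108 - 96}\right) \left(- \frac{1}{13}\right)}{13}} = \sqrt{-303362 - \frac{1 - 6 \left(-122 - \sqrt{-204}\right) + 2 \left(-122 - \sqrt{-204}\right) \left(- \frac{1}{13}\right)}{13}} = \sqrt{-303362 - \frac{1 - 6 \left(-122 - 2 i \sqrt{51}\right) + 2 \left(-122 - 2 i \sqrt{51}\right) \left(- \frac{1}{13}\right)}{13}} = \sqrt{-303362 - \frac{1 + \left(732 + 12 i \sqrt{51}\right) + \left(\frac{244}{13} + \frac{4 i \sqrt{51}}{13}\right)}{13}} = \sqrt{-303362 - \frac{\frac{9773}{13} + \frac{160 i \sqrt{51}}{13}}{13}} = \sqrt{-303362 - \left(\frac{9773}{169} + \frac{160 i \sqrt{51}}{169}\right)} = \sqrt{- \frac{51277951}{169} - \frac{160 i \sqrt{51}}{169}}$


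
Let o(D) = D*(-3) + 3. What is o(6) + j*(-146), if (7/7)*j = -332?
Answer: 48457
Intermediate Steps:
j = -332
o(D) = 3 - 3*D (o(D) = -3*D + 3 = 3 - 3*D)
o(6) + j*(-146) = (3 - 3*6) - 332*(-146) = (3 - 18) + 48472 = -15 + 48472 = 48457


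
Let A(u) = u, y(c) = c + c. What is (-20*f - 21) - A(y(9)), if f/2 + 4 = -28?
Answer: 1241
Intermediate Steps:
y(c) = 2*c
f = -64 (f = -8 + 2*(-28) = -8 - 56 = -64)
(-20*f - 21) - A(y(9)) = (-20*(-64) - 21) - 2*9 = (1280 - 21) - 1*18 = 1259 - 18 = 1241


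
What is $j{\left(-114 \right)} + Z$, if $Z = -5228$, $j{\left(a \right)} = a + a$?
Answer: $-5456$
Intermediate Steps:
$j{\left(a \right)} = 2 a$
$j{\left(-114 \right)} + Z = 2 \left(-114\right) - 5228 = -228 - 5228 = -5456$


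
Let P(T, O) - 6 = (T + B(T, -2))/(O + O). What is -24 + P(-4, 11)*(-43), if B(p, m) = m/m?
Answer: -6075/22 ≈ -276.14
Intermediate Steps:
B(p, m) = 1
P(T, O) = 6 + (1 + T)/(2*O) (P(T, O) = 6 + (T + 1)/(O + O) = 6 + (1 + T)/((2*O)) = 6 + (1 + T)*(1/(2*O)) = 6 + (1 + T)/(2*O))
-24 + P(-4, 11)*(-43) = -24 + ((½)*(1 - 4 + 12*11)/11)*(-43) = -24 + ((½)*(1/11)*(1 - 4 + 132))*(-43) = -24 + ((½)*(1/11)*129)*(-43) = -24 + (129/22)*(-43) = -24 - 5547/22 = -6075/22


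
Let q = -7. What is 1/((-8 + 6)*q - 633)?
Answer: -1/619 ≈ -0.0016155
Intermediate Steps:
1/((-8 + 6)*q - 633) = 1/((-8 + 6)*(-7) - 633) = 1/(-2*(-7) - 633) = 1/(14 - 633) = 1/(-619) = -1/619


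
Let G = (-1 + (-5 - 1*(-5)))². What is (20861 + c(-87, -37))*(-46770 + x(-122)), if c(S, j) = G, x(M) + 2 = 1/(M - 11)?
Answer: -6830303346/7 ≈ -9.7576e+8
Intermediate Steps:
G = 1 (G = (-1 + (-5 + 5))² = (-1 + 0)² = (-1)² = 1)
x(M) = -2 + 1/(-11 + M) (x(M) = -2 + 1/(M - 11) = -2 + 1/(-11 + M))
c(S, j) = 1
(20861 + c(-87, -37))*(-46770 + x(-122)) = (20861 + 1)*(-46770 + (23 - 2*(-122))/(-11 - 122)) = 20862*(-46770 + (23 + 244)/(-133)) = 20862*(-46770 - 1/133*267) = 20862*(-46770 - 267/133) = 20862*(-6220677/133) = -6830303346/7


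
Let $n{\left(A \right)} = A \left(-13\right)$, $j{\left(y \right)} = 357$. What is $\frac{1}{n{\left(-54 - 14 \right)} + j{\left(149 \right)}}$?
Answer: $\frac{1}{1241} \approx 0.0008058$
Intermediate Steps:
$n{\left(A \right)} = - 13 A$
$\frac{1}{n{\left(-54 - 14 \right)} + j{\left(149 \right)}} = \frac{1}{- 13 \left(-54 - 14\right) + 357} = \frac{1}{\left(-13\right) \left(-68\right) + 357} = \frac{1}{884 + 357} = \frac{1}{1241}$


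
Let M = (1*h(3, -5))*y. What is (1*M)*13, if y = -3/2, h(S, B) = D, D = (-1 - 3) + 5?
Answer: -39/2 ≈ -19.500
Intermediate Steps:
D = 1 (D = -4 + 5 = 1)
h(S, B) = 1
y = -3/2 (y = -3*1/2 = -3/2 ≈ -1.5000)
M = -3/2 (M = (1*1)*(-3/2) = 1*(-3/2) = -3/2 ≈ -1.5000)
(1*M)*13 = (1*(-3/2))*13 = -3/2*13 = -39/2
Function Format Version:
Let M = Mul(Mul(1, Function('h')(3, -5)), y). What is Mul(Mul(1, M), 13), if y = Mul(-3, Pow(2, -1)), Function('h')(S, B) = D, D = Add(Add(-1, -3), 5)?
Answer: Rational(-39, 2) ≈ -19.500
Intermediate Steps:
D = 1 (D = Add(-4, 5) = 1)
Function('h')(S, B) = 1
y = Rational(-3, 2) (y = Mul(-3, Rational(1, 2)) = Rational(-3, 2) ≈ -1.5000)
M = Rational(-3, 2) (M = Mul(Mul(1, 1), Rational(-3, 2)) = Mul(1, Rational(-3, 2)) = Rational(-3, 2) ≈ -1.5000)
Mul(Mul(1, M), 13) = Mul(Mul(1, Rational(-3, 2)), 13) = Mul(Rational(-3, 2), 13) = Rational(-39, 2)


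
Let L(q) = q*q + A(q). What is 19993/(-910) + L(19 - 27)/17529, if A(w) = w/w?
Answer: -350398147/15951390 ≈ -21.967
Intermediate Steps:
A(w) = 1
L(q) = 1 + q² (L(q) = q*q + 1 = q² + 1 = 1 + q²)
19993/(-910) + L(19 - 27)/17529 = 19993/(-910) + (1 + (19 - 27)²)/17529 = 19993*(-1/910) + (1 + (-8)²)*(1/17529) = -19993/910 + (1 + 64)*(1/17529) = -19993/910 + 65*(1/17529) = -19993/910 + 65/17529 = -350398147/15951390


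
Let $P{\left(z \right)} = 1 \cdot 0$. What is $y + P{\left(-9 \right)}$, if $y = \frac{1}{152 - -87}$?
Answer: $\frac{1}{239} \approx 0.0041841$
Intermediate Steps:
$P{\left(z \right)} = 0$
$y = \frac{1}{239}$ ($y = \frac{1}{152 + 87} = \frac{1}{239} \approx 0.0041841$)
$y + P{\left(-9 \right)} = \frac{1}{239} + 0 = \frac{1}{239}$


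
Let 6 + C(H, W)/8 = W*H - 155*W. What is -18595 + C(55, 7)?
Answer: -24243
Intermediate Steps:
C(H, W) = -48 - 1240*W + 8*H*W (C(H, W) = -48 + 8*(W*H - 155*W) = -48 + 8*(H*W - 155*W) = -48 + 8*(-155*W + H*W) = -48 + (-1240*W + 8*H*W) = -48 - 1240*W + 8*H*W)
-18595 + C(55, 7) = -18595 + (-48 - 1240*7 + 8*55*7) = -18595 + (-48 - 8680 + 3080) = -18595 - 5648 = -24243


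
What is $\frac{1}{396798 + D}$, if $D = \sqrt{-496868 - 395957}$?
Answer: $\frac{396798}{157449545629} - \frac{5 i \sqrt{35713}}{157449545629} \approx 2.5202 \cdot 10^{-6} - 6.0013 \cdot 10^{-9} i$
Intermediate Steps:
$D = 5 i \sqrt{35713}$ ($D = \sqrt{-892825} = 5 i \sqrt{35713} \approx 944.89 i$)
$\frac{1}{396798 + D} = \frac{1}{396798 + 5 i \sqrt{35713}}$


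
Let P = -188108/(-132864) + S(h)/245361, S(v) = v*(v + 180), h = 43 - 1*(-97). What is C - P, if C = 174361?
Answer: 473671200339263/2716636992 ≈ 1.7436e+5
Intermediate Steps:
h = 140 (h = 43 + 97 = 140)
S(v) = v*(180 + v)
P = 4342222849/2716636992 (P = -188108/(-132864) + (140*(180 + 140))/245361 = -188108*(-1/132864) + (140*320)*(1/245361) = 47027/33216 + 44800*(1/245361) = 47027/33216 + 44800/245361 = 4342222849/2716636992 ≈ 1.5984)
C - P = 174361 - 1*4342222849/2716636992 = 174361 - 4342222849/2716636992 = 473671200339263/2716636992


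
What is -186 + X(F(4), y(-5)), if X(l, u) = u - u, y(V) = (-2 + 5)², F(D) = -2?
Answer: -186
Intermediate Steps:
y(V) = 9 (y(V) = 3² = 9)
X(l, u) = 0
-186 + X(F(4), y(-5)) = -186 + 0 = -186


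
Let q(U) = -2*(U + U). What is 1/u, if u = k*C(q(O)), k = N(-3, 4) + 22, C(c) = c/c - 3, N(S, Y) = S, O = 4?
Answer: -1/38 ≈ -0.026316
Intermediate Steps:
q(U) = -4*U
C(c) = -2 (C(c) = 1 - 3 = -2)
k = 19 (k = -3 + 22 = 19)
u = -38 (u = 19*(-2) = -38)
1/u = 1/(-38) = -1/38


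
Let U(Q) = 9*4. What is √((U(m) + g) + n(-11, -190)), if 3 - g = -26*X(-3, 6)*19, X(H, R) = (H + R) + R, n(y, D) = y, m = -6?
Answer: √4474 ≈ 66.888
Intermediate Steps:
U(Q) = 36
X(H, R) = H + 2*R
g = 4449 (g = 3 - (-26*(-3 + 2*6))*19 = 3 - (-26*(-3 + 12))*19 = 3 - (-26*9)*19 = 3 - (-234)*19 = 3 - 1*(-4446) = 3 + 4446 = 4449)
√((U(m) + g) + n(-11, -190)) = √((36 + 4449) - 11) = √(4485 - 11) = √4474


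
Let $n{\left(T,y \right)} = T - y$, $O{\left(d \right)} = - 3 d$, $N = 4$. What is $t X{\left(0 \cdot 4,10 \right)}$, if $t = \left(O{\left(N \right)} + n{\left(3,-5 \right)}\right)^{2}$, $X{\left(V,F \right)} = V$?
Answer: $0$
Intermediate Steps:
$t = 16$ ($t = \left(\left(-3\right) 4 + \left(3 - -5\right)\right)^{2} = \left(-12 + \left(3 + 5\right)\right)^{2} = \left(-12 + 8\right)^{2} = \left(-4\right)^{2} = 16$)
$t X{\left(0 \cdot 4,10 \right)} = 16 \cdot 0 \cdot 4 = 16 \cdot 0 = 0$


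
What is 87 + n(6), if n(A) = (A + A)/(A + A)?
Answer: 88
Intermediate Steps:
n(A) = 1 (n(A) = (2*A)/((2*A)) = (2*A)*(1/(2*A)) = 1)
87 + n(6) = 87 + 1 = 88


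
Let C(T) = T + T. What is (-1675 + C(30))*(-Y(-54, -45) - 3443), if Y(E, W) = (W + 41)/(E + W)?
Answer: 550490515/99 ≈ 5.5605e+6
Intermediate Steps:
Y(E, W) = (41 + W)/(E + W)
C(T) = 2*T
(-1675 + C(30))*(-Y(-54, -45) - 3443) = (-1675 + 2*30)*(-(41 - 45)/(-54 - 45) - 3443) = (-1675 + 60)*(-(-4)/(-99) - 3443) = -1615*(-(-1)*(-4)/99 - 3443) = -1615*(-1*4/99 - 3443) = -1615*(-4/99 - 3443) = -1615*(-340861/99) = 550490515/99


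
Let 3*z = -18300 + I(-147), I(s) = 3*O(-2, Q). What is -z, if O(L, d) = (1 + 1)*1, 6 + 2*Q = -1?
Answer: 6098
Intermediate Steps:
Q = -7/2 (Q = -3 + (1/2)*(-1) = -3 - 1/2 = -7/2 ≈ -3.5000)
O(L, d) = 2 (O(L, d) = 2*1 = 2)
I(s) = 6 (I(s) = 3*2 = 6)
z = -6098 (z = (-18300 + 6)/3 = (1/3)*(-18294) = -6098)
-z = -1*(-6098) = 6098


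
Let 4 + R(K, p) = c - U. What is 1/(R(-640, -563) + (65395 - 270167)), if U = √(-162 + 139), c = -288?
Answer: I/(√23 - 205064*I) ≈ -4.8765e-6 + 1.1405e-10*I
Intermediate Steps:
U = I*√23 (U = √(-23) = I*√23 ≈ 4.7958*I)
R(K, p) = -292 - I*√23 (R(K, p) = -4 + (-288 - I*√23) = -292 - I*√23)
1/(R(-640, -563) + (65395 - 270167)) = 1/((-292 - I*√23) + (65395 - 270167)) = 1/((-292 - I*√23) - 204772) = 1/(-205064 - I*√23)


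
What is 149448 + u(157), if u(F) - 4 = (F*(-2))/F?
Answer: 149450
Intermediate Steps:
u(F) = 2 (u(F) = 4 + (F*(-2))/F = 4 + (-2*F)/F = 4 - 2 = 2)
149448 + u(157) = 149448 + 2 = 149450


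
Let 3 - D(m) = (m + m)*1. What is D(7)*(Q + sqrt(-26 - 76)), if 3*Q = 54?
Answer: -198 - 11*I*sqrt(102) ≈ -198.0 - 111.09*I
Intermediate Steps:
D(m) = 3 - 2*m (D(m) = 3 - (m + m) = 3 - 2*m)
Q = 18 (Q = (1/3)*54 = 18)
D(7)*(Q + sqrt(-26 - 76)) = (3 - 2*7)*(18 + sqrt(-26 - 76)) = (3 - 14)*(18 + sqrt(-102)) = -11*(18 + I*sqrt(102)) = -198 - 11*I*sqrt(102)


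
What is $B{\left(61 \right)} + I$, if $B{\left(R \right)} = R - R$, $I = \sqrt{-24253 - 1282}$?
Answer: $i \sqrt{25535} \approx 159.8 i$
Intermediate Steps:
$I = i \sqrt{25535}$ ($I = \sqrt{-25535} = i \sqrt{25535} \approx 159.8 i$)
$B{\left(R \right)} = 0$
$B{\left(61 \right)} + I = 0 + i \sqrt{25535} = i \sqrt{25535}$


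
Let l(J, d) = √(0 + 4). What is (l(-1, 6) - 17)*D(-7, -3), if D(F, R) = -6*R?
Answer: -270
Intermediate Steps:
l(J, d) = 2 (l(J, d) = √4 = 2)
(l(-1, 6) - 17)*D(-7, -3) = (2 - 17)*(-6*(-3)) = -15*18 = -270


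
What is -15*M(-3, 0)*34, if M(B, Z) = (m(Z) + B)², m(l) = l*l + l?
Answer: -4590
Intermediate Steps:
m(l) = l + l² (m(l) = l² + l = l + l²)
M(B, Z) = (B + Z*(1 + Z))² (M(B, Z) = (Z*(1 + Z) + B)² = (B + Z*(1 + Z))²)
-15*M(-3, 0)*34 = -15*(-3 + 0*(1 + 0))²*34 = -15*(-3 + 0*1)²*34 = -15*(-3 + 0)²*34 = -15*(-3)²*34 = -15*9*34 = -135*34 = -4590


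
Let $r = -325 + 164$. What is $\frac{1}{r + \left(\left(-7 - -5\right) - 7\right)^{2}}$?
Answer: $- \frac{1}{80} \approx -0.0125$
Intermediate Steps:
$r = -161$
$\frac{1}{r + \left(\left(-7 - -5\right) - 7\right)^{2}} = \frac{1}{-161 + \left(\left(-7 - -5\right) - 7\right)^{2}} = \frac{1}{-161 + \left(\left(-7 + 5\right) - 7\right)^{2}} = \frac{1}{-161 + \left(-2 - 7\right)^{2}} = \frac{1}{-161 + \left(-9\right)^{2}} = \frac{1}{-161 + 81} = \frac{1}{-80} = - \frac{1}{80}$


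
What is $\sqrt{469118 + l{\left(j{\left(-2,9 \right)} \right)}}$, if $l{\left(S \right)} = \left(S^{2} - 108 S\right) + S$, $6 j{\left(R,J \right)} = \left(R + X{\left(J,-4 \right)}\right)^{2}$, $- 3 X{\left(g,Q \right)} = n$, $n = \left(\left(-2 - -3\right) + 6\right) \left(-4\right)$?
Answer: $\frac{4 \sqrt{21334153}}{27} \approx 684.28$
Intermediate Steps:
$n = -28$ ($n = \left(\left(-2 + 3\right) + 6\right) \left(-4\right) = \left(1 + 6\right) \left(-4\right) = 7 \left(-4\right) = -28$)
$X{\left(g,Q \right)} = \frac{28}{3}$ ($X{\left(g,Q \right)} = \left(- \frac{1}{3}\right) \left(-28\right) = \frac{28}{3}$)
$j{\left(R,J \right)} = \frac{\left(\frac{28}{3} + R\right)^{2}}{6}$ ($j{\left(R,J \right)} = \frac{\left(R + \frac{28}{3}\right)^{2}}{6} = \frac{\left(\frac{28}{3} + R\right)^{2}}{6}$)
$l{\left(S \right)} = S^{2} - 107 S$
$\sqrt{469118 + l{\left(j{\left(-2,9 \right)} \right)}} = \sqrt{469118 + \frac{\left(28 + 3 \left(-2\right)\right)^{2}}{54} \left(-107 + \frac{\left(28 + 3 \left(-2\right)\right)^{2}}{54}\right)} = \sqrt{469118 + \frac{\left(28 - 6\right)^{2}}{54} \left(-107 + \frac{\left(28 - 6\right)^{2}}{54}\right)} = \sqrt{469118 + \frac{22^{2}}{54} \left(-107 + \frac{22^{2}}{54}\right)} = \sqrt{469118 + \frac{1}{54} \cdot 484 \left(-107 + \frac{1}{54} \cdot 484\right)} = \sqrt{469118 + \frac{242 \left(-107 + \frac{242}{27}\right)}{27}} = \sqrt{469118 + \frac{242}{27} \left(- \frac{2647}{27}\right)} = \sqrt{469118 - \frac{640574}{729}} = \sqrt{\frac{341346448}{729}} = \frac{4 \sqrt{21334153}}{27}$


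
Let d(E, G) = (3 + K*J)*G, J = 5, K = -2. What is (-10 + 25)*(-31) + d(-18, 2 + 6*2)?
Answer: -563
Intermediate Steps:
d(E, G) = -7*G (d(E, G) = (3 - 2*5)*G = (3 - 10)*G = -7*G)
(-10 + 25)*(-31) + d(-18, 2 + 6*2) = (-10 + 25)*(-31) - 7*(2 + 6*2) = 15*(-31) - 7*(2 + 12) = -465 - 7*14 = -465 - 98 = -563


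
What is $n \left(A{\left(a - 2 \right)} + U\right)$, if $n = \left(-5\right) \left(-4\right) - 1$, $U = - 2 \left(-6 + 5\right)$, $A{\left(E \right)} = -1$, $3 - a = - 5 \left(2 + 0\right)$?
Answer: $19$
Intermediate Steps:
$a = 13$ ($a = 3 - - 5 \left(2 + 0\right) = 3 - \left(-5\right) 2 = 3 - -10 = 3 + 10 = 13$)
$U = 2$ ($U = \left(-2\right) \left(-1\right) = 2$)
$n = 19$ ($n = 20 - 1 = 19$)
$n \left(A{\left(a - 2 \right)} + U\right) = 19 \left(-1 + 2\right) = 19 \cdot 1 = 19$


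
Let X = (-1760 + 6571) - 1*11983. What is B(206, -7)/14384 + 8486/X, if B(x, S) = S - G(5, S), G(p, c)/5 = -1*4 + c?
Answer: -3803699/3223814 ≈ -1.1799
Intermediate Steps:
X = -7172 (X = 4811 - 11983 = -7172)
G(p, c) = -20 + 5*c (G(p, c) = 5*(-1*4 + c) = 5*(-4 + c) = -20 + 5*c)
B(x, S) = 20 - 4*S (B(x, S) = S - (-20 + 5*S) = S + (20 - 5*S) = 20 - 4*S)
B(206, -7)/14384 + 8486/X = (20 - 4*(-7))/14384 + 8486/(-7172) = (20 + 28)*(1/14384) + 8486*(-1/7172) = 48*(1/14384) - 4243/3586 = 3/899 - 4243/3586 = -3803699/3223814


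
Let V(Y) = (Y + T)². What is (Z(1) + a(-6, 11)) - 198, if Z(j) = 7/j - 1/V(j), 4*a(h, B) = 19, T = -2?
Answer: -749/4 ≈ -187.25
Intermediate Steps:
a(h, B) = 19/4 (a(h, B) = (¼)*19 = 19/4)
V(Y) = (-2 + Y)² (V(Y) = (Y - 2)² = (-2 + Y)²)
Z(j) = -1/(-2 + j)² + 7/j (Z(j) = 7/j - 1/((-2 + j)²) = 7/j - 1/(-2 + j)² = -1/(-2 + j)² + 7/j)
(Z(1) + a(-6, 11)) - 198 = ((-1/(-2 + 1)² + 7/1) + 19/4) - 198 = ((-1/(-1)² + 7*1) + 19/4) - 198 = ((-1*1 + 7) + 19/4) - 198 = ((-1 + 7) + 19/4) - 198 = (6 + 19/4) - 198 = 43/4 - 198 = -749/4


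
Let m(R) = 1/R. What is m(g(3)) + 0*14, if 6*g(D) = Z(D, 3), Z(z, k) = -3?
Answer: -2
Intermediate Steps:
g(D) = -½ (g(D) = (⅙)*(-3) = -½)
m(g(3)) + 0*14 = 1/(-½) + 0*14 = -2 + 0 = -2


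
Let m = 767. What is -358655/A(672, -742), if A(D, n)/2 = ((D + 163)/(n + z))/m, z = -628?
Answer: 37687108745/167 ≈ 2.2567e+8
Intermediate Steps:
A(D, n) = 2*(163 + D)/(767*(-628 + n)) (A(D, n) = 2*(((D + 163)/(n - 628))/767) = 2*(((163 + D)/(-628 + n))*(1/767)) = 2*((163 + D)/(767*(-628 + n))) = 2*(163 + D)/(767*(-628 + n)))
-358655/A(672, -742) = -358655*767*(-628 - 742)/(2*(163 + 672)) = -358655/((2/767)*835/(-1370)) = -358655/((2/767)*(-1/1370)*835) = -358655/(-167/105079) = -358655*(-105079/167) = 37687108745/167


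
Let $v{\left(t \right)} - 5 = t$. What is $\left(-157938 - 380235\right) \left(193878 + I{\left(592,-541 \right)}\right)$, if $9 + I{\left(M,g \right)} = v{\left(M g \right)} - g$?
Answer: $67732839261$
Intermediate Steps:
$v{\left(t \right)} = 5 + t$
$I{\left(M,g \right)} = -4 - g + M g$ ($I{\left(M,g \right)} = -9 - \left(-5 + g - M g\right) = -9 + \left(5 - g + M g\right) = -4 - g + M g$)
$\left(-157938 - 380235\right) \left(193878 + I{\left(592,-541 \right)}\right) = \left(-157938 - 380235\right) \left(193878 - 319735\right) = - 538173 \left(193878 - 319735\right) = \left(-538173\right) \left(-125857\right) = 67732839261$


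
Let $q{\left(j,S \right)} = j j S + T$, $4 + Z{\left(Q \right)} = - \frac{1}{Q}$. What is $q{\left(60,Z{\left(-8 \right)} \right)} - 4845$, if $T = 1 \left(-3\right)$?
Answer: $-18798$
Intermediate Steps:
$T = -3$
$Z{\left(Q \right)} = -4 - \frac{1}{Q}$
$q{\left(j,S \right)} = -3 + S j^{2}$ ($q{\left(j,S \right)} = j j S - 3 = j^{2} S - 3 = S j^{2} - 3 = -3 + S j^{2}$)
$q{\left(60,Z{\left(-8 \right)} \right)} - 4845 = \left(-3 + \left(-4 - \frac{1}{-8}\right) 60^{2}\right) - 4845 = \left(-3 + \left(-4 - - \frac{1}{8}\right) 3600\right) - 4845 = \left(-3 + \left(-4 + \frac{1}{8}\right) 3600\right) - 4845 = \left(-3 - 13950\right) - 4845 = -13953 - 4845 = -18798$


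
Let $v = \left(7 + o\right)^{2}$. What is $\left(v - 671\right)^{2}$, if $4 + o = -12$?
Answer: $348100$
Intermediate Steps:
$o = -16$ ($o = -4 - 12 = -16$)
$v = 81$ ($v = \left(7 - 16\right)^{2} = \left(-9\right)^{2} = 81$)
$\left(v - 671\right)^{2} = \left(81 - 671\right)^{2} = \left(-590\right)^{2} = 348100$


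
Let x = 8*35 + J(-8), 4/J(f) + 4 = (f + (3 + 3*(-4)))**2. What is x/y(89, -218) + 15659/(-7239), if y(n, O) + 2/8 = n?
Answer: 59839/60325 ≈ 0.99194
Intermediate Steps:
y(n, O) = -1/4 + n
J(f) = 4/(-4 + (-9 + f)**2) (J(f) = 4/(-4 + (f + (3 + 3*(-4)))**2) = 4/(-4 + (f + (3 - 12))**2) = 4/(-4 + (f - 9)**2) = 4/(-4 + (-9 + f)**2))
x = 79804/285 (x = 8*35 + 4/(-4 + (-9 - 8)**2) = 280 + 4/(-4 + (-17)**2) = 280 + 4/(-4 + 289) = 280 + 4/285 = 79804/285 ≈ 280.01)
x/y(89, -218) + 15659/(-7239) = 79804/(285*(-1/4 + 89)) + 15659/(-7239) = 79804/(285*(355/4)) + 15659*(-1/7239) = (79804/285)*(4/355) - 15659/7239 = 4496/1425 - 15659/7239 = 59839/60325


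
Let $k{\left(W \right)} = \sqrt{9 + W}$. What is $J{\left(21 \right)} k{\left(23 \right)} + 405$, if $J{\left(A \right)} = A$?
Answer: $405 + 84 \sqrt{2} \approx 523.79$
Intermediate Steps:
$J{\left(21 \right)} k{\left(23 \right)} + 405 = 21 \sqrt{9 + 23} + 405 = 21 \sqrt{32} + 405 = 21 \cdot 4 \sqrt{2} + 405 = 84 \sqrt{2} + 405 = 405 + 84 \sqrt{2}$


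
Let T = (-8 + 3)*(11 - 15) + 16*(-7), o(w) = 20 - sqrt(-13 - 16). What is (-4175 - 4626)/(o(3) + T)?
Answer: 48744/401 - 677*I*sqrt(29)/401 ≈ 121.56 - 9.0917*I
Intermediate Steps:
o(w) = 20 - I*sqrt(29) (o(w) = 20 - sqrt(-29) = 20 - I*sqrt(29))
T = -92 (T = -5*(-4) - 112 = 20 - 112 = -92)
(-4175 - 4626)/(o(3) + T) = (-4175 - 4626)/((20 - I*sqrt(29)) - 92) = -8801/(-72 - I*sqrt(29))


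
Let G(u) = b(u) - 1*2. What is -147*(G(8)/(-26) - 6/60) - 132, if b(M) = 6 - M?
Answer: -18189/130 ≈ -139.92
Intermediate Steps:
G(u) = 4 - u (G(u) = (6 - u) - 1*2 = (6 - u) - 2 = 4 - u)
-147*(G(8)/(-26) - 6/60) - 132 = -147*((4 - 1*8)/(-26) - 6/60) - 132 = -147*((4 - 8)*(-1/26) - 6*1/60) - 132 = -147*(-4*(-1/26) - 1/10) - 132 = -147*(2/13 - 1/10) - 132 = -147*7/130 - 132 = -1029/130 - 132 = -18189/130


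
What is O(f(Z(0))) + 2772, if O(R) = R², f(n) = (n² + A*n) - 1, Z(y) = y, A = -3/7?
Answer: 2773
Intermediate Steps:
A = -3/7 (A = -3*⅐ = -3/7 ≈ -0.42857)
f(n) = -1 + n² - 3*n/7 (f(n) = (n² - 3*n/7) - 1 = -1 + n² - 3*n/7)
O(f(Z(0))) + 2772 = (-1 + 0² - 3/7*0)² + 2772 = (-1 + 0 + 0)² + 2772 = (-1)² + 2772 = 1 + 2772 = 2773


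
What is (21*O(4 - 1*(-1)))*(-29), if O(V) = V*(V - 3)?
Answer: -6090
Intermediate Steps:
O(V) = V*(-3 + V)
(21*O(4 - 1*(-1)))*(-29) = (21*((4 - 1*(-1))*(-3 + (4 - 1*(-1)))))*(-29) = (21*((4 + 1)*(-3 + (4 + 1))))*(-29) = (21*(5*(-3 + 5)))*(-29) = (21*(5*2))*(-29) = (21*10)*(-29) = 210*(-29) = -6090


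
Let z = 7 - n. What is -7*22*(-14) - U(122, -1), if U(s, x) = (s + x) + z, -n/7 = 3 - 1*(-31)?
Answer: 1790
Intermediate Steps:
n = -238 (n = -7*(3 - 1*(-31)) = -7*(3 + 31) = -7*34 = -238)
z = 245 (z = 7 - 1*(-238) = 7 + 238 = 245)
U(s, x) = 245 + s + x (U(s, x) = (s + x) + 245 = 245 + s + x)
-7*22*(-14) - U(122, -1) = -7*22*(-14) - (245 + 122 - 1) = -154*(-14) - 1*366 = 2156 - 366 = 1790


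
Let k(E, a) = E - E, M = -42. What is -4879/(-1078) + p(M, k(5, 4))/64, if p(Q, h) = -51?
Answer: 18377/4928 ≈ 3.7291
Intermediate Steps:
k(E, a) = 0
-4879/(-1078) + p(M, k(5, 4))/64 = -4879/(-1078) - 51/64 = -4879*(-1/1078) - 51*1/64 = 697/154 - 51/64 = 18377/4928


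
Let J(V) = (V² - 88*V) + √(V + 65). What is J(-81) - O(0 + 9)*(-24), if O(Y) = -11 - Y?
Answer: 13209 + 4*I ≈ 13209.0 + 4.0*I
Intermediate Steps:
J(V) = V² + √(65 + V) - 88*V (J(V) = (V² - 88*V) + √(65 + V) = V² + √(65 + V) - 88*V)
J(-81) - O(0 + 9)*(-24) = ((-81)² + √(65 - 81) - 88*(-81)) - (-11 - (0 + 9))*(-24) = (6561 + √(-16) + 7128) - (-11 - 1*9)*(-24) = (6561 + 4*I + 7128) - (-11 - 9)*(-24) = (13689 + 4*I) - (-20)*(-24) = (13689 + 4*I) - 1*480 = (13689 + 4*I) - 480 = 13209 + 4*I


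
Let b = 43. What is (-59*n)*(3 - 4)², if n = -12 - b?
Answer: 3245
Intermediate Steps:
n = -55 (n = -12 - 1*43 = -12 - 43 = -55)
(-59*n)*(3 - 4)² = (-59*(-55))*(3 - 4)² = 3245*(-1)² = 3245*1 = 3245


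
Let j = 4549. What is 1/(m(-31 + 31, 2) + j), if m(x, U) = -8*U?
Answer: 1/4533 ≈ 0.00022060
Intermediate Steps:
1/(m(-31 + 31, 2) + j) = 1/(-8*2 + 4549) = 1/(-16 + 4549) = 1/4533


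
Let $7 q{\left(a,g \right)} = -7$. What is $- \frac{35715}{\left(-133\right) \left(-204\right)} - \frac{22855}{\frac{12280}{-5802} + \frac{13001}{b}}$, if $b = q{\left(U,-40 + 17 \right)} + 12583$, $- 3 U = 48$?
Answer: $\frac{2514726964919615}{119192621492} \approx 21098.0$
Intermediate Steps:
$U = -16$ ($U = \left(- \frac{1}{3}\right) 48 = -16$)
$q{\left(a,g \right)} = -1$ ($q{\left(a,g \right)} = \frac{1}{7} \left(-7\right) = -1$)
$b = 12582$ ($b = -1 + 12583 = 12582$)
$- \frac{35715}{\left(-133\right) \left(-204\right)} - \frac{22855}{\frac{12280}{-5802} + \frac{13001}{b}} = - \frac{35715}{\left(-133\right) \left(-204\right)} - \frac{22855}{\frac{12280}{-5802} + \frac{13001}{12582}} = - \frac{35715}{27132} - \frac{22855}{12280 \left(- \frac{1}{5802}\right) + 13001 \cdot \frac{1}{12582}} = \left(-35715\right) \frac{1}{27132} - \frac{22855}{- \frac{6140}{2901} + \frac{13001}{12582}} = - \frac{11905}{9044} - \frac{22855}{- \frac{13179193}{12166794}} = - \frac{11905}{9044} - - \frac{278072076870}{13179193} = - \frac{11905}{9044} + \frac{278072076870}{13179193} = \frac{2514726964919615}{119192621492}$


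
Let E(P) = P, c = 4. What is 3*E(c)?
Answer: 12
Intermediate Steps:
3*E(c) = 3*4 = 12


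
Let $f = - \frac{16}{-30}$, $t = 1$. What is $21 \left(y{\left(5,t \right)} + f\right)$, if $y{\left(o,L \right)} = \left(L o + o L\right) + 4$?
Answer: $\frac{1526}{5} \approx 305.2$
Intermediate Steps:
$y{\left(o,L \right)} = 4 + 2 L o$ ($y{\left(o,L \right)} = \left(L o + L o\right) + 4 = 2 L o + 4 = 4 + 2 L o$)
$f = \frac{8}{15}$ ($f = \left(-16\right) \left(- \frac{1}{30}\right) = \frac{8}{15} \approx 0.53333$)
$21 \left(y{\left(5,t \right)} + f\right) = 21 \left(\left(4 + 2 \cdot 1 \cdot 5\right) + \frac{8}{15}\right) = 21 \left(\left(4 + 10\right) + \frac{8}{15}\right) = 21 \left(14 + \frac{8}{15}\right) = 21 \cdot \frac{218}{15} = \frac{1526}{5}$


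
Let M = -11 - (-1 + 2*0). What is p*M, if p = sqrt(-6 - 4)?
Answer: -10*I*sqrt(10) ≈ -31.623*I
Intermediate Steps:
M = -10 (M = -11 - (-1 + 0) = -11 - 1*(-1) = -11 + 1 = -10)
p = I*sqrt(10) (p = sqrt(-10) = I*sqrt(10) ≈ 3.1623*I)
p*M = (I*sqrt(10))*(-10) = -10*I*sqrt(10)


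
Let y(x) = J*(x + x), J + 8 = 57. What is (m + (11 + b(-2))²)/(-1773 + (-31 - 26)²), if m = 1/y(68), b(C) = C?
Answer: 539785/9836064 ≈ 0.054878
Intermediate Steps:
J = 49 (J = -8 + 57 = 49)
y(x) = 98*x (y(x) = 49*(x + x) = 49*(2*x) = 98*x)
m = 1/6664 (m = 1/(98*68) = 1/6664 ≈ 0.00015006)
(m + (11 + b(-2))²)/(-1773 + (-31 - 26)²) = (1/6664 + (11 - 2)²)/(-1773 + (-31 - 26)²) = (1/6664 + 9²)/(-1773 + (-57)²) = (1/6664 + 81)/(-1773 + 3249) = (539785/6664)/1476 = (539785/6664)*(1/1476) = 539785/9836064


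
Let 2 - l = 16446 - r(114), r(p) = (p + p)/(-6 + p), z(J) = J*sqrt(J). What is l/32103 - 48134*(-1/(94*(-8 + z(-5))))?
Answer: (-34774595*sqrt(5) + 7009245461*I)/(13579569*(-8*I + 5*sqrt(5))) ≈ -22.187 + 30.291*I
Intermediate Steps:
z(J) = J**(3/2)
r(p) = 2*p/(-6 + p) (r(p) = (2*p)/(-6 + p) = 2*p/(-6 + p))
l = -147977/9 (l = 2 - (16446 - 2*114/(-6 + 114)) = 2 - (16446 - 2*114/108) = 2 - (16446 - 1*19/9) = 2 - (16446 - 19/9) = 2 - 1*147995/9 = 2 - 147995/9 = -147977/9 ≈ -16442.)
l/32103 - 48134*(-1/(94*(-8 + z(-5)))) = -147977/9/32103 - 48134*(-1/(94*(-8 + (-5)**(3/2)))) = -147977/9*1/32103 - 48134*(-1/(94*(-8 - 5*I*sqrt(5)))) = -147977/288927 - 48134/(752 + 470*I*sqrt(5))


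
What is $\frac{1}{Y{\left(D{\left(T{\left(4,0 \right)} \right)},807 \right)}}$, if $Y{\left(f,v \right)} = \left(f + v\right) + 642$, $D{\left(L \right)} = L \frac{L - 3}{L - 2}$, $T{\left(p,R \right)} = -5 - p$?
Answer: $\frac{11}{15831} \approx 0.00069484$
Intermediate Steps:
$D{\left(L \right)} = \frac{L \left(-3 + L\right)}{-2 + L}$ ($D{\left(L \right)} = L \frac{L + \left(-5 + 2\right)}{-2 + L} = L \frac{L - 3}{-2 + L} = L \frac{-3 + L}{-2 + L} = \frac{L \left(-3 + L\right)}{-2 + L}$)
$Y{\left(f,v \right)} = 642 + f + v$
$\frac{1}{Y{\left(D{\left(T{\left(4,0 \right)} \right)},807 \right)}} = \frac{1}{642 + \frac{\left(-5 - 4\right) \left(-3 - 9\right)}{-2 - 9} + 807} = \frac{1}{642 - \frac{9 \left(-3 - 9\right)}{-2 - 9} + 807} = \frac{1}{642 - 9 \frac{1}{-11} \left(-12\right) + 807} = \frac{1}{642 - \left(- \frac{9}{11}\right) \left(-12\right) + 807} = \frac{1}{642 - \frac{108}{11} + 807} = \frac{1}{\frac{15831}{11}} = \frac{11}{15831}$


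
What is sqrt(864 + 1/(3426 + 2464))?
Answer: sqrt(29973980290)/5890 ≈ 29.394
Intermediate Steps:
sqrt(864 + 1/(3426 + 2464)) = sqrt(864 + 1/5890) = sqrt(5088961/5890) = sqrt(29973980290)/5890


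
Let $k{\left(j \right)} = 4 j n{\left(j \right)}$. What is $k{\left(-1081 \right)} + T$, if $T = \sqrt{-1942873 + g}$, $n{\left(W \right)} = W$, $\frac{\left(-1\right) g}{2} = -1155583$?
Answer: $4674244 + \sqrt{368293} \approx 4.6748 \cdot 10^{6}$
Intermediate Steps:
$g = 2311166$ ($g = \left(-2\right) \left(-1155583\right) = 2311166$)
$k{\left(j \right)} = 4 j^{2}$ ($k{\left(j \right)} = 4 j j = 4 j^{2}$)
$T = \sqrt{368293}$ ($T = \sqrt{-1942873 + 2311166} = \sqrt{368293} \approx 606.87$)
$k{\left(-1081 \right)} + T = 4 \left(-1081\right)^{2} + \sqrt{368293} = 4 \cdot 1168561 + \sqrt{368293} = 4674244 + \sqrt{368293}$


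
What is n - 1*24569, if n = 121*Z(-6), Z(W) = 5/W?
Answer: -148019/6 ≈ -24670.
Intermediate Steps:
n = -605/6 (n = 121*(5/(-6)) = 121*(5*(-⅙)) = 121*(-⅚) = -605/6 ≈ -100.83)
n - 1*24569 = -605/6 - 1*24569 = -605/6 - 24569 = -148019/6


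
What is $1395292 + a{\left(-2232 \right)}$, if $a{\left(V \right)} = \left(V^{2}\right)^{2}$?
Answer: $24818571762268$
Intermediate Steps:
$a{\left(V \right)} = V^{4}$
$1395292 + a{\left(-2232 \right)} = 1395292 + \left(-2232\right)^{4} = 1395292 + 24818570366976 = 24818571762268$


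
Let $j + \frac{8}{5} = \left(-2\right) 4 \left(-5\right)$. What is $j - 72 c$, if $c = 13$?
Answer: $- \frac{4488}{5} \approx -897.6$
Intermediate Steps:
$j = \frac{192}{5}$ ($j = - \frac{8}{5} + \left(-2\right) 4 \left(-5\right) = - \frac{8}{5} - -40 = - \frac{8}{5} + 40 = \frac{192}{5} \approx 38.4$)
$j - 72 c = \frac{192}{5} - 936 = - \frac{4488}{5}$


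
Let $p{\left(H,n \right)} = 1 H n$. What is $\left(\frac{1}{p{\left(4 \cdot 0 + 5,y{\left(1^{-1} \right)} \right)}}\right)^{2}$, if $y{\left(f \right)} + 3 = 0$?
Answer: $\frac{1}{225} \approx 0.0044444$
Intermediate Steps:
$y{\left(f \right)} = -3$ ($y{\left(f \right)} = -3 + 0 = -3$)
$p{\left(H,n \right)} = H n$
$\left(\frac{1}{p{\left(4 \cdot 0 + 5,y{\left(1^{-1} \right)} \right)}}\right)^{2} = \left(\frac{1}{\left(4 \cdot 0 + 5\right) \left(-3\right)}\right)^{2} = \left(\frac{1}{\left(0 + 5\right) \left(-3\right)}\right)^{2} = \left(\frac{1}{5 \left(-3\right)}\right)^{2} = \left(\frac{1}{-15}\right)^{2} = \left(- \frac{1}{15}\right)^{2} = \frac{1}{225}$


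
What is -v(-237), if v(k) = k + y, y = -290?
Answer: 527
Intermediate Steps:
v(k) = -290 + k (v(k) = k - 290 = -290 + k)
-v(-237) = -(-290 - 237) = -1*(-527) = 527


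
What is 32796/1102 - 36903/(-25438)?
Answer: 437465877/14016338 ≈ 31.211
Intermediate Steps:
32796/1102 - 36903/(-25438) = 32796*(1/1102) - 36903*(-1/25438) = 16398/551 + 36903/25438 = 437465877/14016338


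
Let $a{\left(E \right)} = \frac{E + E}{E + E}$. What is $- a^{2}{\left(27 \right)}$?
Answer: $-1$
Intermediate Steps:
$a{\left(E \right)} = 1$ ($a{\left(E \right)} = \frac{2 E}{2 E} = 2 E \frac{1}{2 E} = 1$)
$- a^{2}{\left(27 \right)} = - 1^{2} = \left(-1\right) 1 = -1$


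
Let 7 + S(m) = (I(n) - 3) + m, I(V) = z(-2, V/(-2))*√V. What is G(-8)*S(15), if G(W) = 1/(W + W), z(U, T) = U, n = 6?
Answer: -5/16 + √6/8 ≈ -0.0063138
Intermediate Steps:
I(V) = -2*√V
G(W) = 1/(2*W)
S(m) = -10 + m - 2*√6 (S(m) = -7 + ((-2*√6 - 3) + m) = -7 + ((-3 - 2*√6) + m) = -7 + (-3 + m - 2*√6) = -10 + m - 2*√6)
G(-8)*S(15) = ((½)/(-8))*(-10 + 15 - 2*√6) = ((½)*(-⅛))*(5 - 2*√6) = -(5 - 2*√6)/16 = -5/16 + √6/8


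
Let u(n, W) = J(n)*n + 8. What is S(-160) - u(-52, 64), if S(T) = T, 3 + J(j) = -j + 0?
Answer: 2380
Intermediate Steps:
J(j) = -3 - j (J(j) = -3 + (-j + 0) = -3 - j)
u(n, W) = 8 + n*(-3 - n) (u(n, W) = (-3 - n)*n + 8 = n*(-3 - n) + 8 = 8 + n*(-3 - n))
S(-160) - u(-52, 64) = -160 - (8 - 1*(-52)*(3 - 52)) = -160 - (8 - 1*(-52)*(-49)) = -160 - (8 - 2548) = -160 - 1*(-2540) = -160 + 2540 = 2380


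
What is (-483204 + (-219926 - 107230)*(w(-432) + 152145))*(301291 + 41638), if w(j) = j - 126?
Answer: -17006905254503904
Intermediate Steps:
w(j) = -126 + j
(-483204 + (-219926 - 107230)*(w(-432) + 152145))*(301291 + 41638) = (-483204 + (-219926 - 107230)*((-126 - 432) + 152145))*(301291 + 41638) = (-483204 - 327156*(-558 + 152145))*342929 = (-483204 - 327156*151587)*342929 = (-483204 - 49592596572)*342929 = -49593079776*342929 = -17006905254503904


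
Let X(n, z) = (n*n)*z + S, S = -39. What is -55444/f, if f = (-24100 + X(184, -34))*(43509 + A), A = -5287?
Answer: 27722/22460068973 ≈ 1.2343e-6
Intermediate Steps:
X(n, z) = -39 + z*n**2 (X(n, z) = (n*n)*z - 39 = n**2*z - 39 = z*n**2 - 39 = -39 + z*n**2)
f = -44920137946 (f = (-24100 + (-39 - 34*184**2))*(43509 - 5287) = (-24100 + (-39 - 34*33856))*38222 = (-24100 + (-39 - 1151104))*38222 = (-24100 - 1151143)*38222 = -1175243*38222 = -44920137946)
-55444/f = -55444/(-44920137946) = -55444*(-1/44920137946) = 27722/22460068973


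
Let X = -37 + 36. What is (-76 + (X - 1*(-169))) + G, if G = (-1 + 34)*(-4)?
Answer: -40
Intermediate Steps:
X = -1
G = -132 (G = 33*(-4) = -132)
(-76 + (X - 1*(-169))) + G = (-76 + (-1 - 1*(-169))) - 132 = (-76 + (-1 + 169)) - 132 = (-76 + 168) - 132 = 92 - 132 = -40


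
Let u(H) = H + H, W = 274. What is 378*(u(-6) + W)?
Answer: 99036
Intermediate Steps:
u(H) = 2*H
378*(u(-6) + W) = 378*(2*(-6) + 274) = 378*(-12 + 274) = 378*262 = 99036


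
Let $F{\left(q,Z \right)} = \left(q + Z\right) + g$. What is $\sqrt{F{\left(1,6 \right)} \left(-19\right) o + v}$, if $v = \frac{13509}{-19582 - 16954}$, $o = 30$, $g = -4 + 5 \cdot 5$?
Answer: $\frac{i \sqrt{5326291782246}}{18268} \approx 126.33 i$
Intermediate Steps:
$g = 21$ ($g = -4 + 25 = 21$)
$F{\left(q,Z \right)} = 21 + Z + q$ ($F{\left(q,Z \right)} = \left(q + Z\right) + 21 = \left(Z + q\right) + 21 = 21 + Z + q$)
$v = - \frac{13509}{36536}$ ($v = \frac{13509}{-36536} = 13509 \left(- \frac{1}{36536}\right) = - \frac{13509}{36536} \approx -0.36974$)
$\sqrt{F{\left(1,6 \right)} \left(-19\right) o + v} = \sqrt{\left(21 + 6 + 1\right) \left(-19\right) 30 - \frac{13509}{36536}} = \sqrt{28 \left(-19\right) 30 - \frac{13509}{36536}} = \sqrt{\left(-532\right) 30 - \frac{13509}{36536}} = \sqrt{-15960 - \frac{13509}{36536}} = \sqrt{- \frac{583128069}{36536}} = \frac{i \sqrt{5326291782246}}{18268}$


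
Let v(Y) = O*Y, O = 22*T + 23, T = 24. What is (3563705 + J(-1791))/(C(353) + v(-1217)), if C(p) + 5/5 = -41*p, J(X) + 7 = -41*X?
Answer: -3637129/685041 ≈ -5.3094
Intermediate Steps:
J(X) = -7 - 41*X
O = 551 (O = 22*24 + 23 = 528 + 23 = 551)
C(p) = -1 - 41*p
v(Y) = 551*Y
(3563705 + J(-1791))/(C(353) + v(-1217)) = (3563705 + (-7 - 41*(-1791)))/((-1 - 41*353) + 551*(-1217)) = (3563705 + (-7 + 73431))/((-1 - 14473) - 670567) = (3563705 + 73424)/(-14474 - 670567) = 3637129/(-685041) = 3637129*(-1/685041) = -3637129/685041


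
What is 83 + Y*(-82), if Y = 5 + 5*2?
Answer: -1147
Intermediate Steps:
Y = 15 (Y = 5 + 10 = 15)
83 + Y*(-82) = 83 + 15*(-82) = 83 - 1230 = -1147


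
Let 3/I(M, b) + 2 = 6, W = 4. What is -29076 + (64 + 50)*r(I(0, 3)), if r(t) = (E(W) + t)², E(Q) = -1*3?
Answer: -227991/8 ≈ -28499.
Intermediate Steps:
I(M, b) = ¾ (I(M, b) = 3/(-2 + 6) = 3/4 = 3*(¼) = ¾)
E(Q) = -3
r(t) = (-3 + t)²
-29076 + (64 + 50)*r(I(0, 3)) = -29076 + (64 + 50)*(-3 + ¾)² = -29076 + 114*(-9/4)² = -29076 + 114*(81/16) = -29076 + 4617/8 = -227991/8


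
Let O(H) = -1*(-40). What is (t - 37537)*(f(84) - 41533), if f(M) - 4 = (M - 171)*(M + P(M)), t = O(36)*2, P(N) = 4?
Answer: 1842322545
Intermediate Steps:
O(H) = 40
t = 80 (t = 40*2 = 80)
f(M) = 4 + (-171 + M)*(4 + M) (f(M) = 4 + (M - 171)*(M + 4) = 4 + (-171 + M)*(4 + M))
(t - 37537)*(f(84) - 41533) = (80 - 37537)*((-680 + 84**2 - 167*84) - 41533) = -37457*((-680 + 7056 - 14028) - 41533) = -37457*(-7652 - 41533) = -37457*(-49185) = 1842322545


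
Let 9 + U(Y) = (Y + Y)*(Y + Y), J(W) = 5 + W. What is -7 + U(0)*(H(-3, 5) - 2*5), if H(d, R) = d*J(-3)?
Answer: 137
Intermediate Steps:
H(d, R) = 2*d (H(d, R) = d*(5 - 3) = d*2 = 2*d)
U(Y) = -9 + 4*Y² (U(Y) = -9 + (Y + Y)*(Y + Y) = -9 + (2*Y)*(2*Y) = -9 + 4*Y²)
-7 + U(0)*(H(-3, 5) - 2*5) = -7 + (-9 + 4*0²)*(2*(-3) - 2*5) = -7 + (-9 + 4*0)*(-6 - 10) = -7 + (-9 + 0)*(-16) = -7 - 9*(-16) = -7 + 144 = 137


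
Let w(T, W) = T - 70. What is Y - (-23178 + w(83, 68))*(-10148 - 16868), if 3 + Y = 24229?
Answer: -625801414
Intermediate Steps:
Y = 24226 (Y = -3 + 24229 = 24226)
w(T, W) = -70 + T
Y - (-23178 + w(83, 68))*(-10148 - 16868) = 24226 - (-23178 + (-70 + 83))*(-10148 - 16868) = 24226 - (-23178 + 13)*(-27016) = 24226 - (-23165)*(-27016) = 24226 - 1*625825640 = 24226 - 625825640 = -625801414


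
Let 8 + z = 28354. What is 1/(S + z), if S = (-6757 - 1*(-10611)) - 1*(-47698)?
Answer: 1/79898 ≈ 1.2516e-5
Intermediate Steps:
z = 28346 (z = -8 + 28354 = 28346)
S = 51552 (S = (-6757 + 10611) + 47698 = 3854 + 47698 = 51552)
1/(S + z) = 1/(51552 + 28346) = 1/79898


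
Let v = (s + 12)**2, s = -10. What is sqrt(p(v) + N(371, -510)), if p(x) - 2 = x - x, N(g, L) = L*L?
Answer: sqrt(260102) ≈ 510.00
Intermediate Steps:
N(g, L) = L**2
v = 4 (v = (-10 + 12)**2 = 2**2 = 4)
p(x) = 2 (p(x) = 2 + (x - x) = 2 + 0 = 2)
sqrt(p(v) + N(371, -510)) = sqrt(2 + (-510)**2) = sqrt(2 + 260100) = sqrt(260102)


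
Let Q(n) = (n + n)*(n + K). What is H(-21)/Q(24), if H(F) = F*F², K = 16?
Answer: -3087/640 ≈ -4.8234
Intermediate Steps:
H(F) = F³
Q(n) = 2*n*(16 + n) (Q(n) = (n + n)*(n + 16) = (2*n)*(16 + n) = 2*n*(16 + n))
H(-21)/Q(24) = (-21)³/((2*24*(16 + 24))) = -9261/(2*24*40) = -9261/1920 = -9261*1/1920 = -3087/640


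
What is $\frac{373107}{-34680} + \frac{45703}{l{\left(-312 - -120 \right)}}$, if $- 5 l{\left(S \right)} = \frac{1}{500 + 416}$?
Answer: $- \frac{2419736318769}{11560} \approx -2.0932 \cdot 10^{8}$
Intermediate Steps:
$l{\left(S \right)} = - \frac{1}{4580}$ ($l{\left(S \right)} = - \frac{1}{5 \left(500 + 416\right)} = - \frac{1}{5 \cdot 916} = \left(- \frac{1}{5}\right) \frac{1}{916} = - \frac{1}{4580}$)
$\frac{373107}{-34680} + \frac{45703}{l{\left(-312 - -120 \right)}} = \frac{373107}{-34680} + \frac{45703}{- \frac{1}{4580}} = 373107 \left(- \frac{1}{34680}\right) + 45703 \left(-4580\right) = - \frac{124369}{11560} - 209319740 = - \frac{2419736318769}{11560}$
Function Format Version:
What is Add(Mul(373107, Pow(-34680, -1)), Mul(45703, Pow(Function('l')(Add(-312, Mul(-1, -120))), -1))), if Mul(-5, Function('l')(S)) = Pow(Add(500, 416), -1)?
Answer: Rational(-2419736318769, 11560) ≈ -2.0932e+8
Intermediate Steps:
Function('l')(S) = Rational(-1, 4580) (Function('l')(S) = Mul(Rational(-1, 5), Pow(Add(500, 416), -1)) = Mul(Rational(-1, 5), Pow(916, -1)) = Mul(Rational(-1, 5), Rational(1, 916)) = Rational(-1, 4580))
Add(Mul(373107, Pow(-34680, -1)), Mul(45703, Pow(Function('l')(Add(-312, Mul(-1, -120))), -1))) = Add(Mul(373107, Pow(-34680, -1)), Mul(45703, Pow(Rational(-1, 4580), -1))) = Add(Mul(373107, Rational(-1, 34680)), Mul(45703, -4580)) = Add(Rational(-124369, 11560), -209319740) = Rational(-2419736318769, 11560)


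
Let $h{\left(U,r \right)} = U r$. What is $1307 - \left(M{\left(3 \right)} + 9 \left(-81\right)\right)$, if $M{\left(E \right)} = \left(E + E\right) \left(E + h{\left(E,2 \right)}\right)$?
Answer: $1982$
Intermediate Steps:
$M{\left(E \right)} = 6 E^{2}$ ($M{\left(E \right)} = \left(E + E\right) \left(E + E 2\right) = 2 E \left(E + 2 E\right) = 2 E 3 E = 6 E^{2}$)
$1307 - \left(M{\left(3 \right)} + 9 \left(-81\right)\right) = 1307 - \left(6 \cdot 3^{2} + 9 \left(-81\right)\right) = 1307 - \left(6 \cdot 9 - 729\right) = 1307 - \left(54 - 729\right) = 1307 - -675 = 1307 + 675 = 1982$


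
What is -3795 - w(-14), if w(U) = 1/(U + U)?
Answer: -106259/28 ≈ -3795.0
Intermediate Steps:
w(U) = 1/(2*U)
-3795 - w(-14) = -3795 - 1/(2*(-14)) = -3795 - (-1)/(2*14) = -3795 - 1*(-1/28) = -3795 + 1/28 = -106259/28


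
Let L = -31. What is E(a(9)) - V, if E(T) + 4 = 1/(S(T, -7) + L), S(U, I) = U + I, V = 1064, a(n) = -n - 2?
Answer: -52333/49 ≈ -1068.0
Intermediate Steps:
a(n) = -2 - n
S(U, I) = I + U
E(T) = -4 + 1/(-38 + T) (E(T) = -4 + 1/((-7 + T) - 31) = -4 + 1/(-38 + T))
E(a(9)) - V = (153 - 4*(-2 - 1*9))/(-38 + (-2 - 1*9)) - 1*1064 = (153 - 4*(-2 - 9))/(-38 + (-2 - 9)) - 1064 = (153 - 4*(-11))/(-38 - 11) - 1064 = (153 + 44)/(-49) - 1064 = -1/49*197 - 1064 = -197/49 - 1064 = -52333/49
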